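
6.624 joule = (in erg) 6.624 joule = 6.624 J. 1 erg = 1e-07 J, so 6.624 J = 6.624 / 1e-07 = 66240000 erg ≈ 6.624e+07 erg (4 s.f.). Final answer: 6.624e+07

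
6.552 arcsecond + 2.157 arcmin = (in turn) 1 arcsecond = 4.8481368e-06 rad, so 6.552 arcsecond = 6.552 * 4.8481368e-06 = 3.1764992e-05 rad. 1 arcmin = 0.00029088821 rad, so 2.157 arcmin = 2.157 * 0.00029088821 = 0.00062744587 rad. Sum: 3.1764992e-05 + 0.00062744587 = 0.00065921086 rad. 1 turn = 6.2831853 rad, so 0.00065921086 rad = 0.00065921086 / 6.2831853 = 0.00010491667 turn ≈ 0.0001049 turn (4 s.f.). Final answer: 0.0001049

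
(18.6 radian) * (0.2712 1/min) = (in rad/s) 18.6 radian = 18.6 rad. 1 1/min = 0.016666667 Hz, so 0.2712 1/min = 0.2712 * 0.016666667 = 0.00452 Hz. Combine: 18.6 rad * 0.00452 Hz = 0.084072 rad/s. Result: 0.084072 rad/s ≈ 0.08407 rad/s (4 s.f.). Final answer: 0.08407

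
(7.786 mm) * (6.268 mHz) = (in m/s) 1 mm = 0.001 m, so 7.786 mm = 7.786 * 0.001 = 0.007786 m. 1 mHz = 0.001 Hz, so 6.268 mHz = 6.268 * 0.001 = 0.006268 Hz. Combine: 0.007786 m * 0.006268 Hz = 4.8802648e-05 m/s. Result: 4.8802648e-05 m/s ≈ 4.88e-05 m/s (4 s.f.). Final answer: 4.88e-05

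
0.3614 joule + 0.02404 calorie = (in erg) 0.3614 joule = 0.3614 J. 1 calorie = 4.184 J, so 0.02404 calorie = 0.02404 * 4.184 = 0.10058336 J. Sum: 0.3614 + 0.10058336 = 0.46198336 J. 1 erg = 1e-07 J, so 0.46198336 J = 0.46198336 / 1e-07 = 4619833.6 erg ≈ 4.62e+06 erg (4 s.f.). Final answer: 4.62e+06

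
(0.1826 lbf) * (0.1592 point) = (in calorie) 1 lbf = 4.4482216 N, so 0.1826 lbf = 0.1826 * 4.4482216 = 0.81224527 N. 1 point = 0.00035277778 m, so 0.1592 point = 0.1592 * 0.00035277778 = 5.6162222e-05 m. Combine: 0.81224527 N * 5.6162222e-05 m = 4.5617499e-05 J. 1 calorie = 4.184 J, so 4.5617499e-05 J = 4.5617499e-05 / 4.184 = 1.0902844e-05 calorie ≈ 1.09e-05 calorie (4 s.f.). Final answer: 1.09e-05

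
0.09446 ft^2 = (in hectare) 8.776e-07. Check: 1 ft^2 = 0.09290304 m^2, so 0.09446 ft^2 = 0.09446 * 0.09290304 = 0.0087756212 m^2. 1 hectare = 10000 m^2, so 0.0087756212 m^2 = 0.0087756212 / 10000 = 8.7756212e-07 hectare ≈ 8.776e-07 hectare (4 s.f.).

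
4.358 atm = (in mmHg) 1 atm = 101325 Pa, so 4.358 atm = 4.358 * 101325 = 441574.35 Pa. 1 mmHg = 133.32237 Pa, so 441574.35 Pa = 441574.35 / 133.32237 = 3312.08 mmHg ≈ 3312 mmHg (4 s.f.). Final answer: 3312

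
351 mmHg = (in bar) 0.468. Check: 1 mmHg = 133.32237 Pa, so 351 mmHg = 351 * 133.32237 = 46796.151 Pa. 1 bar = 100000 Pa, so 46796.151 Pa = 46796.151 / 100000 = 0.46796151 bar ≈ 0.468 bar (4 s.f.).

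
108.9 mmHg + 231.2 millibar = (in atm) 1 mmHg = 133.32237 Pa, so 108.9 mmHg = 108.9 * 133.32237 = 14518.806 Pa. 1 millibar = 100 Pa, so 231.2 millibar = 231.2 * 100 = 23120 Pa. Sum: 14518.806 + 23120 = 37638.806 Pa. 1 atm = 101325 Pa, so 37638.806 Pa = 37638.806 / 101325 = 0.37146613 atm ≈ 0.3715 atm (4 s.f.). Final answer: 0.3715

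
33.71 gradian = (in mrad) 529.5. Check: 1 gradian = 0.015707963 rad, so 33.71 gradian = 33.71 * 0.015707963 = 0.52951544 rad. 1 mrad = 0.001 rad, so 0.52951544 rad = 0.52951544 / 0.001 = 529.51544 mrad ≈ 529.5 mrad (4 s.f.).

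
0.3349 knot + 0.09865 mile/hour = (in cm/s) 21.64. Check: 1 knot = 0.51444444 m/s, so 0.3349 knot = 0.3349 * 0.51444444 = 0.17228744 m/s. 1 mile/hour = 0.44704 m/s, so 0.09865 mile/hour = 0.09865 * 0.44704 = 0.044100496 m/s. Sum: 0.17228744 + 0.044100496 = 0.21638794 m/s. 1 cm/s = 0.01 m/s, so 0.21638794 m/s = 0.21638794 / 0.01 = 21.638794 cm/s ≈ 21.64 cm/s (4 s.f.).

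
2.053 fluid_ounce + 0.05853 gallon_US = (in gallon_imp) 1 fluid_ounce = 2.957353e-05 m^3, so 2.053 fluid_ounce = 2.053 * 2.957353e-05 = 6.0714456e-05 m^3. 1 gallon_US = 0.0037854118 m^3, so 0.05853 gallon_US = 0.05853 * 0.0037854118 = 0.00022156015 m^3. Sum: 6.0714456e-05 + 0.00022156015 = 0.00028227461 m^3. 1 gallon_imp = 0.00454609 m^3, so 0.00028227461 m^3 = 0.00028227461 / 0.00454609 = 0.062091733 gallon_imp ≈ 0.06209 gallon_imp (4 s.f.). Final answer: 0.06209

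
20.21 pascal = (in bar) 0.0002021. Check: 20.21 pascal = 20.21 Pa. 1 bar = 100000 Pa, so 20.21 Pa = 20.21 / 100000 = 0.0002021 bar.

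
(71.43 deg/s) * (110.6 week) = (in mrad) 1 deg/s = 0.017453293 rad/s, so 71.43 deg/s = 71.43 * 0.017453293 = 1.2466887 rad/s. 1 week = 604800 s, so 110.6 week = 110.6 * 604800 = 66890880 s. Combine: 1.2466887 rad/s * 66890880 s = 83392103 rad. 1 mrad = 0.001 rad, so 83392103 rad = 83392103 / 0.001 = 8.3392103e+10 mrad ≈ 8.339e+10 mrad (4 s.f.). Final answer: 8.339e+10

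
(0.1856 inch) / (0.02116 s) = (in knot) 1 inch = 0.0254 m, so 0.1856 inch = 0.1856 * 0.0254 = 0.00471424 m. 0.02116 s is already in s. Combine: 0.00471424 m / 0.02116 s = 0.22279017 m/s. 1 knot = 0.51444444 m/s, so 0.22279017 m/s = 0.22279017 / 0.51444444 = 0.43306945 knot ≈ 0.4331 knot (4 s.f.). Final answer: 0.4331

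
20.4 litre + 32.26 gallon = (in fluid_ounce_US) 4819. Check: 1 litre = 0.001 m^3, so 20.4 litre = 20.4 * 0.001 = 0.0204 m^3. 1 gallon = 0.0037854118 m^3, so 32.26 gallon = 32.26 * 0.0037854118 = 0.12211738 m^3. Sum: 0.0204 + 0.12211738 = 0.14251738 m^3. 1 fluid_ounce_US = 2.957353e-05 m^3, so 0.14251738 m^3 = 0.14251738 / 2.957353e-05 = 4819.0861 fluid_ounce_US ≈ 4819 fluid_ounce_US (4 s.f.).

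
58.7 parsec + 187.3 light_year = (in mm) 3.583e+21. Check: 1 parsec = 3.0856776e+16 m, so 58.7 parsec = 58.7 * 3.0856776e+16 = 1.8112927e+18 m. 1 light_year = 9.4607305e+15 m, so 187.3 light_year = 187.3 * 9.4607305e+15 = 1.7719948e+18 m. Sum: 1.8112927e+18 + 1.7719948e+18 = 3.5832876e+18 m. 1 mm = 0.001 m, so 3.5832876e+18 m = 3.5832876e+18 / 0.001 = 3.5832876e+21 mm ≈ 3.583e+21 mm (4 s.f.).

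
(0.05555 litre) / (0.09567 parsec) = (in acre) 1 litre = 0.001 m^3, so 0.05555 litre = 0.05555 * 0.001 = 5.555e-05 m^3. 1 parsec = 3.0856776e+16 m, so 0.09567 parsec = 0.09567 * 3.0856776e+16 = 2.9520677e+15 m. Combine: 5.555e-05 m^3 / 2.9520677e+15 m = 1.8817319e-20 m^2. 1 acre = 4046.8564 m^2, so 1.8817319e-20 m^2 = 1.8817319e-20 / 4046.8564 = 4.6498608e-24 acre ≈ 4.65e-24 acre (4 s.f.). Final answer: 4.65e-24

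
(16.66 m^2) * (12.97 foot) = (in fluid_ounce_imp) 2.318e+06. Check: 16.66 m^2 is already in m^2. 1 foot = 0.3048 m, so 12.97 foot = 12.97 * 0.3048 = 3.953256 m. Combine: 16.66 m^2 * 3.953256 m = 65.861245 m^3. 1 fluid_ounce_imp = 2.8413063e-05 m^3, so 65.861245 m^3 = 65.861245 / 2.8413063e-05 = 2317991.8 fluid_ounce_imp ≈ 2.318e+06 fluid_ounce_imp (4 s.f.).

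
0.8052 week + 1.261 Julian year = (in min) 1 week = 604800 s, so 0.8052 week = 0.8052 * 604800 = 486984.96 s. 1 Julian year = 31557600 s, so 1.261 Julian year = 1.261 * 31557600 = 39794134 s. Sum: 486984.96 + 39794134 = 40281119 s. 1 min = 60 s, so 40281119 s = 40281119 / 60 = 671351.98 min ≈ 6.714e+05 min (4 s.f.). Final answer: 6.714e+05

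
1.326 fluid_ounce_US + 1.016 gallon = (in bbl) 0.02444. Check: 1 fluid_ounce_US = 2.957353e-05 m^3, so 1.326 fluid_ounce_US = 1.326 * 2.957353e-05 = 3.92145e-05 m^3. 1 gallon = 0.0037854118 m^3, so 1.016 gallon = 1.016 * 0.0037854118 = 0.0038459784 m^3. Sum: 3.92145e-05 + 0.0038459784 = 0.0038851929 m^3. 1 bbl = 0.15898729 m^3, so 0.0038851929 m^3 = 0.0038851929 / 0.15898729 = 0.024437128 bbl ≈ 0.02444 bbl (4 s.f.).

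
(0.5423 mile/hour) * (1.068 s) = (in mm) 1 mile/hour = 0.44704 m/s, so 0.5423 mile/hour = 0.5423 * 0.44704 = 0.24242979 m/s. 1.068 s is already in s. Combine: 0.24242979 m/s * 1.068 s = 0.25891502 m. 1 mm = 0.001 m, so 0.25891502 m = 0.25891502 / 0.001 = 258.91502 mm ≈ 258.9 mm (4 s.f.). Final answer: 258.9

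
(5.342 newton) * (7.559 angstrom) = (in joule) 4.038e-09. Check: 5.342 newton = 5.342 N. 1 angstrom = 1e-10 m, so 7.559 angstrom = 7.559 * 1e-10 = 7.559e-10 m. Combine: 5.342 N * 7.559e-10 m = 4.0380178e-09 J. 4.0380178e-09 J = 4.0380178e-09 joule ≈ 4.038e-09 joule (4 s.f.).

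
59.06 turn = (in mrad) 3.711e+05. Check: 1 turn = 6.2831853 rad, so 59.06 turn = 59.06 * 6.2831853 = 371.08492 rad. 1 mrad = 0.001 rad, so 371.08492 rad = 371.08492 / 0.001 = 371084.92 mrad ≈ 3.711e+05 mrad (4 s.f.).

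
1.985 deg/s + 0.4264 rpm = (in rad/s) 0.0793. Check: 1 deg/s = 0.017453293 rad/s, so 1.985 deg/s = 1.985 * 0.017453293 = 0.034644786 rad/s. 1 rpm = 0.10471976 rad/s, so 0.4264 rpm = 0.4264 * 0.10471976 = 0.044652504 rad/s. Sum: 0.034644786 + 0.044652504 = 0.079297289 rad/s. Result: 0.079297289 rad/s ≈ 0.0793 rad/s (4 s.f.).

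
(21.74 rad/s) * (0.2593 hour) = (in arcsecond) 4.186e+09. Check: 21.74 rad/s is already in rad/s. 1 hour = 3600 s, so 0.2593 hour = 0.2593 * 3600 = 933.48 s. Combine: 21.74 rad/s * 933.48 s = 20293.855 rad. 1 arcsecond = 4.8481368e-06 rad, so 20293.855 rad = 20293.855 / 4.8481368e-06 = 4.1859081e+09 arcsecond ≈ 4.186e+09 arcsecond (4 s.f.).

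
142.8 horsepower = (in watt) 1 horsepower = 745.69987 W, so 142.8 horsepower = 142.8 * 745.69987 = 106485.94 W. 106485.94 W = 106485.94 watt ≈ 1.065e+05 watt (4 s.f.). Final answer: 1.065e+05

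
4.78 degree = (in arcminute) 286.8. Check: 1 degree = 0.017453293 rad, so 4.78 degree = 4.78 * 0.017453293 = 0.083426738 rad. 1 arcminute = 0.00029088821 rad, so 0.083426738 rad = 0.083426738 / 0.00029088821 = 286.8 arcminute.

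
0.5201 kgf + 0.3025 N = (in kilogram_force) 0.5509. Check: 1 kgf = 9.80665 N, so 0.5201 kgf = 0.5201 * 9.80665 = 5.1004387 N. 0.3025 N is already in N. Sum: 5.1004387 + 0.3025 = 5.4029387 N. 1 kilogram_force = 9.80665 N, so 5.4029387 N = 5.4029387 / 9.80665 = 0.55094642 kilogram_force ≈ 0.5509 kilogram_force (4 s.f.).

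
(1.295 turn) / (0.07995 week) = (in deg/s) 0.009641. Check: 1 turn = 6.2831853 rad, so 1.295 turn = 1.295 * 6.2831853 = 8.136725 rad. 1 week = 604800 s, so 0.07995 week = 0.07995 * 604800 = 48353.76 s. Combine: 8.136725 rad / 48353.76 s = 0.00016827492 rad/s. 1 deg/s = 0.017453293 rad/s, so 0.00016827492 rad/s = 0.00016827492 / 0.017453293 = 0.0096414426 deg/s ≈ 0.009641 deg/s (4 s.f.).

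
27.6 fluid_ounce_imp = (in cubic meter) 0.0007842. Check: 1 fluid_ounce_imp = 2.8413063e-05 m^3, so 27.6 fluid_ounce_imp = 27.6 * 2.8413063e-05 = 0.00078420053 m^3. 0.00078420053 m^3 = 0.00078420053 cubic meter ≈ 0.0007842 cubic meter (4 s.f.).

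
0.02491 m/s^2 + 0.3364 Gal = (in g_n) 0.002883. Check: 0.02491 m/s^2 is already in m/s^2. 1 Gal = 0.01 m/s^2, so 0.3364 Gal = 0.3364 * 0.01 = 0.003364 m/s^2. Sum: 0.02491 + 0.003364 = 0.028274 m/s^2. 1 g_n = 9.80665 m/s^2, so 0.028274 m/s^2 = 0.028274 / 9.80665 = 0.0028831456 g_n ≈ 0.002883 g_n (4 s.f.).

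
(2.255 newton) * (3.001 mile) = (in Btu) 10.32. Check: 2.255 newton = 2.255 N. 1 mile = 1609.344 m, so 3.001 mile = 3.001 * 1609.344 = 4829.6413 m. Combine: 2.255 N * 4829.6413 m = 10890.841 J. 1 Btu = 1055.0559 J, so 10890.841 J = 10890.841 / 1055.0559 = 10.322526 Btu ≈ 10.32 Btu (4 s.f.).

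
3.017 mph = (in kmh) 1 mph = 0.44704 m/s, so 3.017 mph = 3.017 * 0.44704 = 1.3487197 m/s. 1 kmh = 0.27777778 m/s, so 1.3487197 m/s = 1.3487197 / 0.27777778 = 4.8553908 kmh ≈ 4.855 kmh (4 s.f.). Final answer: 4.855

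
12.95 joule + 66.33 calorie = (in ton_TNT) 6.943e-08. Check: 12.95 joule = 12.95 J. 1 calorie = 4.184 J, so 66.33 calorie = 66.33 * 4.184 = 277.52472 J. Sum: 12.95 + 277.52472 = 290.47472 J. 1 ton_TNT = 4.184e+09 J, so 290.47472 J = 290.47472 / 4.184e+09 = 6.9425124e-08 ton_TNT ≈ 6.943e-08 ton_TNT (4 s.f.).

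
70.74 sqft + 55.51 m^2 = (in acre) 1 sqft = 0.09290304 m^2, so 70.74 sqft = 70.74 * 0.09290304 = 6.571961 m^2. 55.51 m^2 is already in m^2. Sum: 6.571961 + 55.51 = 62.081961 m^2. 1 acre = 4046.8564 m^2, so 62.081961 m^2 = 62.081961 / 4046.8564 = 0.015340787 acre ≈ 0.01534 acre (4 s.f.). Final answer: 0.01534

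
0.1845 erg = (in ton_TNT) 4.41e-18. Check: 1 erg = 1e-07 J, so 0.1845 erg = 0.1845 * 1e-07 = 1.845e-08 J. 1 ton_TNT = 4.184e+09 J, so 1.845e-08 J = 1.845e-08 / 4.184e+09 = 4.4096558e-18 ton_TNT ≈ 4.41e-18 ton_TNT (4 s.f.).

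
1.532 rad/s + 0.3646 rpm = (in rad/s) 1.532 rad/s is already in rad/s. 1 rpm = 0.10471976 rad/s, so 0.3646 rpm = 0.3646 * 0.10471976 = 0.038180823 rad/s. Sum: 1.532 + 0.038180823 = 1.5701808 rad/s. Result: 1.5701808 rad/s ≈ 1.57 rad/s (4 s.f.). Final answer: 1.57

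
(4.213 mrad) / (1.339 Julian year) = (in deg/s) 1 mrad = 0.001 rad, so 4.213 mrad = 4.213 * 0.001 = 0.004213 rad. 1 Julian year = 31557600 s, so 1.339 Julian year = 1.339 * 31557600 = 42255626 s. Combine: 0.004213 rad / 42255626 s = 9.9702699e-11 rad/s. 1 deg/s = 0.017453293 rad/s, so 9.9702699e-11 rad/s = 9.9702699e-11 / 0.017453293 = 5.7125439e-09 deg/s ≈ 5.713e-09 deg/s (4 s.f.). Final answer: 5.713e-09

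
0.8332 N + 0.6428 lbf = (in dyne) 0.8332 N is already in N. 1 lbf = 4.4482216 N, so 0.6428 lbf = 0.6428 * 4.4482216 = 2.8593169 N. Sum: 0.8332 + 2.8593169 = 3.6925169 N. 1 dyne = 1e-05 N, so 3.6925169 N = 3.6925169 / 1e-05 = 369251.69 dyne ≈ 3.693e+05 dyne (4 s.f.). Final answer: 3.693e+05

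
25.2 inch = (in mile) 0.0003977. Check: 1 inch = 0.0254 m, so 25.2 inch = 25.2 * 0.0254 = 0.64008 m. 1 mile = 1609.344 m, so 0.64008 m = 0.64008 / 1609.344 = 0.00039772727 mile ≈ 0.0003977 mile (4 s.f.).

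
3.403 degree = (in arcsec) 1 degree = 0.017453293 rad, so 3.403 degree = 3.403 * 0.017453293 = 0.059393554 rad. 1 arcsec = 4.8481368e-06 rad, so 0.059393554 rad = 0.059393554 / 4.8481368e-06 = 12250.8 arcsec ≈ 1.225e+04 arcsec (4 s.f.). Final answer: 1.225e+04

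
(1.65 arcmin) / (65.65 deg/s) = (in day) 1 arcmin = 0.00029088821 rad, so 1.65 arcmin = 1.65 * 0.00029088821 = 0.00047996554 rad. 1 deg/s = 0.017453293 rad/s, so 65.65 deg/s = 65.65 * 0.017453293 = 1.1458087 rad/s. Combine: 0.00047996554 rad / 1.1458087 rad/s = 0.00041888804 s. 1 day = 86400 s, so 0.00041888804 s = 0.00041888804 / 86400 = 4.8482412e-09 day ≈ 4.848e-09 day (4 s.f.). Final answer: 4.848e-09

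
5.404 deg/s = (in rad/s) 0.09432. Check: 1 deg/s = 0.017453293 rad/s, so 5.404 deg/s = 5.404 * 0.017453293 = 0.094317593 rad/s. Result: 0.094317593 rad/s ≈ 0.09432 rad/s (4 s.f.).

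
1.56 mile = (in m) 1 mile = 1609.344 m, so 1.56 mile = 1.56 * 1609.344 = 2510.5766 m. Result: 2510.5766 m ≈ 2511 m (4 s.f.). Final answer: 2511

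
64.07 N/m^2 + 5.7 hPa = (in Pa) 634.1. Check: 64.07 N/m^2 = 64.07 Pa. 1 hPa = 100 Pa, so 5.7 hPa = 5.7 * 100 = 570 Pa. Sum: 64.07 + 570 = 634.07 Pa. Result: 634.07 Pa ≈ 634.1 Pa (4 s.f.).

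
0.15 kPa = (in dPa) 1500. Check: 1 kPa = 1000 Pa, so 0.15 kPa = 0.15 * 1000 = 150 Pa. 1 dPa = 0.1 Pa, so 150 Pa = 150 / 0.1 = 1500 dPa.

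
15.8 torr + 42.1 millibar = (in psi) 1 torr = 133.32237 Pa, so 15.8 torr = 15.8 * 133.32237 = 2106.4934 Pa. 1 millibar = 100 Pa, so 42.1 millibar = 42.1 * 100 = 4210 Pa. Sum: 2106.4934 + 4210 = 6316.4934 Pa. 1 psi = 6894.7573 Pa, so 6316.4934 Pa = 6316.4934 / 6894.7573 = 0.91612992 psi ≈ 0.9161 psi (4 s.f.). Final answer: 0.9161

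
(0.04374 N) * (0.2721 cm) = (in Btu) 1.128e-07. Check: 0.04374 N is already in N. 1 cm = 0.01 m, so 0.2721 cm = 0.2721 * 0.01 = 0.002721 m. Combine: 0.04374 N * 0.002721 m = 0.00011901654 J. 1 Btu = 1055.0559 J, so 0.00011901654 J = 0.00011901654 / 1055.0559 = 1.1280591e-07 Btu ≈ 1.128e-07 Btu (4 s.f.).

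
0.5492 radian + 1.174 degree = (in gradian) 36.27. Check: 0.5492 radian = 0.5492 rad. 1 degree = 0.017453293 rad, so 1.174 degree = 1.174 * 0.017453293 = 0.020490165 rad. Sum: 0.5492 + 0.020490165 = 0.56969017 rad. 1 gradian = 0.015707963 rad, so 0.56969017 rad = 0.56969017 / 0.015707963 = 36.267602 gradian ≈ 36.27 gradian (4 s.f.).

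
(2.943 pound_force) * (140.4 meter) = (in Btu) 1 pound_force = 4.4482216 N, so 2.943 pound_force = 2.943 * 4.4482216 = 13.091116 N. 140.4 meter = 140.4 m. Combine: 13.091116 N * 140.4 m = 1837.9927 J. 1 Btu = 1055.0559 J, so 1837.9927 J = 1837.9927 / 1055.0559 = 1.742081 Btu ≈ 1.742 Btu (4 s.f.). Final answer: 1.742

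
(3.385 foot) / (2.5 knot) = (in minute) 1 foot = 0.3048 m, so 3.385 foot = 3.385 * 0.3048 = 1.031748 m. 1 knot = 0.51444444 m/s, so 2.5 knot = 2.5 * 0.51444444 = 1.2861111 m/s. Combine: 1.031748 m / 1.2861111 m/s = 0.80222307 s. 1 minute = 60 s, so 0.80222307 s = 0.80222307 / 60 = 0.013370384 minute ≈ 0.01337 minute (4 s.f.). Final answer: 0.01337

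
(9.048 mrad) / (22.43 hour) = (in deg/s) 1 mrad = 0.001 rad, so 9.048 mrad = 9.048 * 0.001 = 0.009048 rad. 1 hour = 3600 s, so 22.43 hour = 22.43 * 3600 = 80748 s. Combine: 0.009048 rad / 80748 s = 1.1205231e-07 rad/s. 1 deg/s = 0.017453293 rad/s, so 1.1205231e-07 rad/s = 1.1205231e-07 / 0.017453293 = 6.4201245e-06 deg/s ≈ 6.42e-06 deg/s (4 s.f.). Final answer: 6.42e-06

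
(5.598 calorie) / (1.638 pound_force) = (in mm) 1 calorie = 4.184 J, so 5.598 calorie = 5.598 * 4.184 = 23.422032 J. 1 pound_force = 4.4482216 N, so 1.638 pound_force = 1.638 * 4.4482216 = 7.286187 N. Combine: 23.422032 J / 7.286187 N = 3.2145801 m. 1 mm = 0.001 m, so 3.2145801 m = 3.2145801 / 0.001 = 3214.5801 mm ≈ 3215 mm (4 s.f.). Final answer: 3215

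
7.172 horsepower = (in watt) 5348. Check: 1 horsepower = 745.69987 W, so 7.172 horsepower = 7.172 * 745.69987 = 5348.1595 W. 5348.1595 W = 5348.1595 watt ≈ 5348 watt (4 s.f.).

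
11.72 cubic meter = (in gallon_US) 11.72 cubic meter = 11.72 m^3. 1 gallon_US = 0.0037854118 m^3, so 11.72 m^3 = 11.72 / 0.0037854118 = 3096.0965 gallon_US ≈ 3096 gallon_US (4 s.f.). Final answer: 3096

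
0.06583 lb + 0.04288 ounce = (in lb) 0.06851. Check: 1 lb = 0.45359237 kg, so 0.06583 lb = 0.06583 * 0.45359237 = 0.029859986 kg. 1 ounce = 0.028349523 kg, so 0.04288 ounce = 0.04288 * 0.028349523 = 0.0012156276 kg. Sum: 0.029859986 + 0.0012156276 = 0.031075613 kg. 1 lb = 0.45359237 kg, so 0.031075613 kg = 0.031075613 / 0.45359237 = 0.06851 lb.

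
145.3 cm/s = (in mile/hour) 1 cm/s = 0.01 m/s, so 145.3 cm/s = 145.3 * 0.01 = 1.453 m/s. 1 mile/hour = 0.44704 m/s, so 1.453 m/s = 1.453 / 0.44704 = 3.2502684 mile/hour ≈ 3.25 mile/hour (4 s.f.). Final answer: 3.25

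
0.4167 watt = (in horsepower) 0.4167 watt = 0.4167 W. 1 horsepower = 745.69987 W, so 0.4167 W = 0.4167 / 745.69987 = 0.0005588039 horsepower ≈ 0.0005588 horsepower (4 s.f.). Final answer: 0.0005588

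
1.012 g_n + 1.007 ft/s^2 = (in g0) 1.043. Check: 1 g_n = 9.80665 m/s^2, so 1.012 g_n = 1.012 * 9.80665 = 9.9243298 m/s^2. 1 ft/s^2 = 0.3048 m/s^2, so 1.007 ft/s^2 = 1.007 * 0.3048 = 0.3069336 m/s^2. Sum: 9.9243298 + 0.3069336 = 10.231263 m/s^2. 1 g0 = 9.80665 m/s^2, so 10.231263 m/s^2 = 10.231263 / 9.80665 = 1.0432985 g0 ≈ 1.043 g0 (4 s.f.).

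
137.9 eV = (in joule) 1 eV = 1.6021766e-19 J, so 137.9 eV = 137.9 * 1.6021766e-19 = 2.2094016e-17 J. 2.2094016e-17 J = 2.2094016e-17 joule ≈ 2.209e-17 joule (4 s.f.). Final answer: 2.209e-17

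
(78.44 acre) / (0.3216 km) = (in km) 1 acre = 4046.8564 m^2, so 78.44 acre = 78.44 * 4046.8564 = 317435.42 m^2. 1 km = 1000 m, so 0.3216 km = 0.3216 * 1000 = 321.6 m. Combine: 317435.42 m^2 / 321.6 m = 987.05043 m. 1 km = 1000 m, so 987.05043 m = 987.05043 / 1000 = 0.98705043 km ≈ 0.9871 km (4 s.f.). Final answer: 0.9871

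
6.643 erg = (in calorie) 1 erg = 1e-07 J, so 6.643 erg = 6.643 * 1e-07 = 6.643e-07 J. 1 calorie = 4.184 J, so 6.643e-07 J = 6.643e-07 / 4.184 = 1.5877151e-07 calorie ≈ 1.588e-07 calorie (4 s.f.). Final answer: 1.588e-07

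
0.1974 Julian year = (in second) 1 Julian year = 31557600 s, so 0.1974 Julian year = 0.1974 * 31557600 = 6229470.2 s. 6229470.2 s = 6229470.2 second ≈ 6.229e+06 second (4 s.f.). Final answer: 6.229e+06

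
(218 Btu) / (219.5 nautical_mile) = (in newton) 1 Btu = 1055.0559 J, so 218 Btu = 218 * 1055.0559 = 230002.18 J. 1 nautical_mile = 1852 m, so 219.5 nautical_mile = 219.5 * 1852 = 406514 m. Combine: 230002.18 J / 406514 m = 0.56579152 N. 0.56579152 N = 0.56579152 newton ≈ 0.5658 newton (4 s.f.). Final answer: 0.5658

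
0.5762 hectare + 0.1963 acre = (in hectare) 0.6556. Check: 1 hectare = 10000 m^2, so 0.5762 hectare = 0.5762 * 10000 = 5762 m^2. 1 acre = 4046.8564 m^2, so 0.1963 acre = 0.1963 * 4046.8564 = 794.39792 m^2. Sum: 5762 + 794.39792 = 6556.3979 m^2. 1 hectare = 10000 m^2, so 6556.3979 m^2 = 6556.3979 / 10000 = 0.65563979 hectare ≈ 0.6556 hectare (4 s.f.).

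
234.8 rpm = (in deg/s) 1 rpm = 0.10471976 rad/s, so 234.8 rpm = 234.8 * 0.10471976 = 24.588199 rad/s. 1 deg/s = 0.017453293 rad/s, so 24.588199 rad/s = 24.588199 / 0.017453293 = 1408.8 deg/s ≈ 1409 deg/s (4 s.f.). Final answer: 1409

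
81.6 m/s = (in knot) 1 knot = 0.51444444 m/s, so 81.6 m/s = 81.6 / 0.51444444 = 158.61771 knot ≈ 158.6 knot (4 s.f.). Final answer: 158.6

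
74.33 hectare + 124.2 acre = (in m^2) 1 hectare = 10000 m^2, so 74.33 hectare = 74.33 * 10000 = 743300 m^2. 1 acre = 4046.8564 m^2, so 124.2 acre = 124.2 * 4046.8564 = 502619.57 m^2. Sum: 743300 + 502619.57 = 1245919.6 m^2. Result: 1245919.6 m^2 ≈ 1.246e+06 m^2 (4 s.f.). Final answer: 1.246e+06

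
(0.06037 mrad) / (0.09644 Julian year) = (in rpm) 1.894e-10. Check: 1 mrad = 0.001 rad, so 0.06037 mrad = 0.06037 * 0.001 = 6.037e-05 rad. 1 Julian year = 31557600 s, so 0.09644 Julian year = 0.09644 * 31557600 = 3043414.9 s. Combine: 6.037e-05 rad / 3043414.9 s = 1.983627e-11 rad/s. 1 rpm = 0.10471976 rad/s, so 1.983627e-11 rad/s = 1.983627e-11 / 0.10471976 = 1.8942242e-10 rpm ≈ 1.894e-10 rpm (4 s.f.).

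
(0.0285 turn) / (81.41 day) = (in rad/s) 1 turn = 6.2831853 rad, so 0.0285 turn = 0.0285 * 6.2831853 = 0.17907078 rad. 1 day = 86400 s, so 81.41 day = 81.41 * 86400 = 7033824 s. Combine: 0.17907078 rad / 7033824 s = 2.5458525e-08 rad/s. Result: 2.5458525e-08 rad/s ≈ 2.546e-08 rad/s (4 s.f.). Final answer: 2.546e-08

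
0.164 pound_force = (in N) 0.7295. Check: 1 pound_force = 4.4482216 N, so 0.164 pound_force = 0.164 * 4.4482216 = 0.72950834 N. Result: 0.72950834 N ≈ 0.7295 N (4 s.f.).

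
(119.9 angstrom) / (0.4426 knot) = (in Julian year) 1.669e-15. Check: 1 angstrom = 1e-10 m, so 119.9 angstrom = 119.9 * 1e-10 = 1.199e-08 m. 1 knot = 0.51444444 m/s, so 0.4426 knot = 0.4426 * 0.51444444 = 0.22769311 m/s. Combine: 1.199e-08 m / 0.22769311 m/s = 5.2658598e-08 s. 1 Julian year = 31557600 s, so 5.2658598e-08 s = 5.2658598e-08 / 31557600 = 1.6686503e-15 Julian year ≈ 1.669e-15 Julian year (4 s.f.).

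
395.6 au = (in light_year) 0.006255. Check: 1 au = 1.4959787e+11 m, so 395.6 au = 395.6 * 1.4959787e+11 = 5.9180918e+13 m. 1 light_year = 9.4607305e+15 m, so 5.9180918e+13 m = 5.9180918e+13 / 9.4607305e+15 = 0.0062554279 light_year ≈ 0.006255 light_year (4 s.f.).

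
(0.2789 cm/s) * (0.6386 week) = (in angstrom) 1.077e+13. Check: 1 cm/s = 0.01 m/s, so 0.2789 cm/s = 0.2789 * 0.01 = 0.002789 m/s. 1 week = 604800 s, so 0.6386 week = 0.6386 * 604800 = 386225.28 s. Combine: 0.002789 m/s * 386225.28 s = 1077.1823 m. 1 angstrom = 1e-10 m, so 1077.1823 m = 1077.1823 / 1e-10 = 1.0771823e+13 angstrom ≈ 1.077e+13 angstrom (4 s.f.).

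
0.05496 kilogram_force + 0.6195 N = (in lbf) 1 kilogram_force = 9.80665 N, so 0.05496 kilogram_force = 0.05496 * 9.80665 = 0.53897348 N. 0.6195 N is already in N. Sum: 0.53897348 + 0.6195 = 1.1584735 N. 1 lbf = 4.4482216 N, so 1.1584735 N = 1.1584735 / 4.4482216 = 0.2604352 lbf ≈ 0.2604 lbf (4 s.f.). Final answer: 0.2604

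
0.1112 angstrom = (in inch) 1 angstrom = 1e-10 m, so 0.1112 angstrom = 0.1112 * 1e-10 = 1.112e-11 m. 1 inch = 0.0254 m, so 1.112e-11 m = 1.112e-11 / 0.0254 = 4.3779528e-10 inch ≈ 4.378e-10 inch (4 s.f.). Final answer: 4.378e-10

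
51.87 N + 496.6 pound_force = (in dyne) 51.87 N is already in N. 1 pound_force = 4.4482216 N, so 496.6 pound_force = 496.6 * 4.4482216 = 2208.9869 N. Sum: 51.87 + 2208.9869 = 2260.8569 N. 1 dyne = 1e-05 N, so 2260.8569 N = 2260.8569 / 1e-05 = 2.2608569e+08 dyne ≈ 2.261e+08 dyne (4 s.f.). Final answer: 2.261e+08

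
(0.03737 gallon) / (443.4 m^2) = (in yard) 1 gallon = 0.0037854118 m^3, so 0.03737 gallon = 0.03737 * 0.0037854118 = 0.00014146084 m^3. 443.4 m^2 is already in m^2. Combine: 0.00014146084 m^3 / 443.4 m^2 = 3.1903662e-07 m. 1 yard = 0.9144 m, so 3.1903662e-07 m = 3.1903662e-07 / 0.9144 = 3.4890269e-07 yard ≈ 3.489e-07 yard (4 s.f.). Final answer: 3.489e-07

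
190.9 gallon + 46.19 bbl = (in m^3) 1 gallon = 0.0037854118 m^3, so 190.9 gallon = 190.9 * 0.0037854118 = 0.72263511 m^3. 1 bbl = 0.15898729 m^3, so 46.19 bbl = 46.19 * 0.15898729 = 7.3436232 m^3. Sum: 0.72263511 + 7.3436232 = 8.0662583 m^3. Result: 8.0662583 m^3 ≈ 8.066 m^3 (4 s.f.). Final answer: 8.066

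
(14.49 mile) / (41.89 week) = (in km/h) 0.003314. Check: 1 mile = 1609.344 m, so 14.49 mile = 14.49 * 1609.344 = 23319.395 m. 1 week = 604800 s, so 41.89 week = 41.89 * 604800 = 25335072 s. Combine: 23319.395 m / 25335072 s = 0.00092043925 m/s. 1 km/h = 0.27777778 m/s, so 0.00092043925 m/s = 0.00092043925 / 0.27777778 = 0.0033135813 km/h ≈ 0.003314 km/h (4 s.f.).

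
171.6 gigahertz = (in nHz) 1 gigahertz = 1e+09 Hz, so 171.6 gigahertz = 171.6 * 1e+09 = 1.716e+11 Hz. 1 nHz = 1e-09 Hz, so 1.716e+11 Hz = 1.716e+11 / 1e-09 = 1.716e+20 nHz. Final answer: 1.716e+20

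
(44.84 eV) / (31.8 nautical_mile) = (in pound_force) 2.742e-23. Check: 1 eV = 1.6021766e-19 J, so 44.84 eV = 44.84 * 1.6021766e-19 = 7.18416e-18 J. 1 nautical_mile = 1852 m, so 31.8 nautical_mile = 31.8 * 1852 = 58893.6 m. Combine: 7.18416e-18 J / 58893.6 m = 1.2198541e-22 N. 1 pound_force = 4.4482216 N, so 1.2198541e-22 N = 1.2198541e-22 / 4.4482216 = 2.7423411e-23 pound_force ≈ 2.742e-23 pound_force (4 s.f.).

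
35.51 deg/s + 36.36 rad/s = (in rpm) 1 deg/s = 0.017453293 rad/s, so 35.51 deg/s = 35.51 * 0.017453293 = 0.61976642 rad/s. 36.36 rad/s is already in rad/s. Sum: 0.61976642 + 36.36 = 36.979766 rad/s. 1 rpm = 0.10471976 rad/s, so 36.979766 rad/s = 36.979766 / 0.10471976 = 353.13076 rpm ≈ 353.1 rpm (4 s.f.). Final answer: 353.1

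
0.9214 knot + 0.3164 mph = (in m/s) 0.6155. Check: 1 knot = 0.51444444 m/s, so 0.9214 knot = 0.9214 * 0.51444444 = 0.47400911 m/s. 1 mph = 0.44704 m/s, so 0.3164 mph = 0.3164 * 0.44704 = 0.14144346 m/s. Sum: 0.47400911 + 0.14144346 = 0.61545257 m/s. Result: 0.61545257 m/s ≈ 0.6155 m/s (4 s.f.).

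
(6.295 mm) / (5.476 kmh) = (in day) 1 mm = 0.001 m, so 6.295 mm = 6.295 * 0.001 = 0.006295 m. 1 kmh = 0.27777778 m/s, so 5.476 kmh = 5.476 * 0.27777778 = 1.5211111 m/s. Combine: 0.006295 m / 1.5211111 m/s = 0.0041384222 s. 1 day = 86400 s, so 0.0041384222 s = 0.0041384222 / 86400 = 4.7898405e-08 day ≈ 4.79e-08 day (4 s.f.). Final answer: 4.79e-08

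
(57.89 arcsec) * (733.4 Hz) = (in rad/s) 0.2058. Check: 1 arcsec = 4.8481368e-06 rad, so 57.89 arcsec = 57.89 * 4.8481368e-06 = 0.00028065864 rad. 733.4 Hz is already in Hz. Combine: 0.00028065864 rad * 733.4 Hz = 0.20583505 rad/s. Result: 0.20583505 rad/s ≈ 0.2058 rad/s (4 s.f.).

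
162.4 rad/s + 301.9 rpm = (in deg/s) 1.112e+04. Check: 162.4 rad/s is already in rad/s. 1 rpm = 0.10471976 rad/s, so 301.9 rpm = 301.9 * 0.10471976 = 31.614894 rad/s. Sum: 162.4 + 31.614894 = 194.01489 rad/s. 1 deg/s = 0.017453293 rad/s, so 194.01489 rad/s = 194.01489 / 0.017453293 = 11116.235 deg/s ≈ 1.112e+04 deg/s (4 s.f.).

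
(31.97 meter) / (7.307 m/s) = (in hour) 31.97 meter = 31.97 m. 7.307 m/s is already in m/s. Combine: 31.97 m / 7.307 m/s = 4.3752566 s. 1 hour = 3600 s, so 4.3752566 s = 4.3752566 / 3600 = 0.0012153491 hour ≈ 0.001215 hour (4 s.f.). Final answer: 0.001215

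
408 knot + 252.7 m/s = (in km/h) 1665. Check: 1 knot = 0.51444444 m/s, so 408 knot = 408 * 0.51444444 = 209.89333 m/s. 252.7 m/s is already in m/s. Sum: 209.89333 + 252.7 = 462.59333 m/s. 1 km/h = 0.27777778 m/s, so 462.59333 m/s = 462.59333 / 0.27777778 = 1665.336 km/h ≈ 1665 km/h (4 s.f.).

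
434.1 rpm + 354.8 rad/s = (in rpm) 3822. Check: 1 rpm = 0.10471976 rad/s, so 434.1 rpm = 434.1 * 0.10471976 = 45.458846 rad/s. 354.8 rad/s is already in rad/s. Sum: 45.458846 + 354.8 = 400.25885 rad/s. 1 rpm = 0.10471976 rad/s, so 400.25885 rad/s = 400.25885 / 0.10471976 = 3822.1904 rpm ≈ 3822 rpm (4 s.f.).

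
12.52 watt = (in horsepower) 12.52 watt = 12.52 W. 1 horsepower = 745.69987 W, so 12.52 W = 12.52 / 745.69987 = 0.016789597 horsepower ≈ 0.01679 horsepower (4 s.f.). Final answer: 0.01679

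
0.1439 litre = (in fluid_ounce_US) 1 litre = 0.001 m^3, so 0.1439 litre = 0.1439 * 0.001 = 0.0001439 m^3. 1 fluid_ounce_US = 2.957353e-05 m^3, so 0.0001439 m^3 = 0.0001439 / 2.957353e-05 = 4.8658379 fluid_ounce_US ≈ 4.866 fluid_ounce_US (4 s.f.). Final answer: 4.866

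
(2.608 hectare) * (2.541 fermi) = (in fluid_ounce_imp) 1 hectare = 10000 m^2, so 2.608 hectare = 2.608 * 10000 = 26080 m^2. 1 fermi = 1e-15 m, so 2.541 fermi = 2.541 * 1e-15 = 2.541e-15 m. Combine: 26080 m^2 * 2.541e-15 m = 6.626928e-11 m^3. 1 fluid_ounce_imp = 2.8413063e-05 m^3, so 6.626928e-11 m^3 = 6.626928e-11 / 2.8413063e-05 = 2.3323526e-06 fluid_ounce_imp ≈ 2.332e-06 fluid_ounce_imp (4 s.f.). Final answer: 2.332e-06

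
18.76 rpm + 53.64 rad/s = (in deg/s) 1 rpm = 0.10471976 rad/s, so 18.76 rpm = 18.76 * 0.10471976 = 1.9645426 rad/s. 53.64 rad/s is already in rad/s. Sum: 1.9645426 + 53.64 = 55.604543 rad/s. 1 deg/s = 0.017453293 rad/s, so 55.604543 rad/s = 55.604543 / 0.017453293 = 3185.9056 deg/s ≈ 3186 deg/s (4 s.f.). Final answer: 3186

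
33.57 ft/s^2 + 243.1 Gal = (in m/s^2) 1 ft/s^2 = 0.3048 m/s^2, so 33.57 ft/s^2 = 33.57 * 0.3048 = 10.232136 m/s^2. 1 Gal = 0.01 m/s^2, so 243.1 Gal = 243.1 * 0.01 = 2.431 m/s^2. Sum: 10.232136 + 2.431 = 12.663136 m/s^2. Result: 12.663136 m/s^2 ≈ 12.66 m/s^2 (4 s.f.). Final answer: 12.66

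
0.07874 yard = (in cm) 1 yard = 0.9144 m, so 0.07874 yard = 0.07874 * 0.9144 = 0.071999856 m. 1 cm = 0.01 m, so 0.071999856 m = 0.071999856 / 0.01 = 7.1999856 cm ≈ 7.2 cm (4 s.f.). Final answer: 7.2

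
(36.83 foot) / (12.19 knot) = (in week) 2.96e-06. Check: 1 foot = 0.3048 m, so 36.83 foot = 36.83 * 0.3048 = 11.225784 m. 1 knot = 0.51444444 m/s, so 12.19 knot = 12.19 * 0.51444444 = 6.2710778 m/s. Combine: 11.225784 m / 6.2710778 m/s = 1.7900885 s. 1 week = 604800 s, so 1.7900885 s = 1.7900885 / 604800 = 2.9598024e-06 week ≈ 2.96e-06 week (4 s.f.).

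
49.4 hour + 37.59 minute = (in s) 1 hour = 3600 s, so 49.4 hour = 49.4 * 3600 = 177840 s. 1 minute = 60 s, so 37.59 minute = 37.59 * 60 = 2255.4 s. Sum: 177840 + 2255.4 = 180095.4 s. Result: 180095.4 s ≈ 1.801e+05 s (4 s.f.). Final answer: 1.801e+05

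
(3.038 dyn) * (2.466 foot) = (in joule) 2.283e-05. Check: 1 dyn = 1e-05 N, so 3.038 dyn = 3.038 * 1e-05 = 3.038e-05 N. 1 foot = 0.3048 m, so 2.466 foot = 2.466 * 0.3048 = 0.7516368 m. Combine: 3.038e-05 N * 0.7516368 m = 2.2834726e-05 J. 2.2834726e-05 J = 2.2834726e-05 joule ≈ 2.283e-05 joule (4 s.f.).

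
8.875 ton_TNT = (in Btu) 3.52e+07. Check: 1 ton_TNT = 4.184e+09 J, so 8.875 ton_TNT = 8.875 * 4.184e+09 = 3.7133e+10 J. 1 Btu = 1055.0559 J, so 3.7133e+10 J = 3.7133e+10 / 1055.0559 = 35195293 Btu ≈ 3.52e+07 Btu (4 s.f.).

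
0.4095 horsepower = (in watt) 1 horsepower = 745.69987 W, so 0.4095 horsepower = 0.4095 * 745.69987 = 305.3641 W. 305.3641 W = 305.3641 watt ≈ 305.4 watt (4 s.f.). Final answer: 305.4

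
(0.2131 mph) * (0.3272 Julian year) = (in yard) 1 mph = 0.44704 m/s, so 0.2131 mph = 0.2131 * 0.44704 = 0.095264224 m/s. 1 Julian year = 31557600 s, so 0.3272 Julian year = 0.3272 * 31557600 = 10325647 s. Combine: 0.095264224 m/s * 10325647 s = 983664.72 m. 1 yard = 0.9144 m, so 983664.72 m = 983664.72 / 0.9144 = 1075748.8 yard ≈ 1.076e+06 yard (4 s.f.). Final answer: 1.076e+06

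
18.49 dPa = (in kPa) 1 dPa = 0.1 Pa, so 18.49 dPa = 18.49 * 0.1 = 1.849 Pa. 1 kPa = 1000 Pa, so 1.849 Pa = 1.849 / 1000 = 0.001849 kPa. Final answer: 0.001849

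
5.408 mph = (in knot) 4.699. Check: 1 mph = 0.44704 m/s, so 5.408 mph = 5.408 * 0.44704 = 2.4175923 m/s. 1 knot = 0.51444444 m/s, so 2.4175923 m/s = 2.4175923 / 0.51444444 = 4.6994235 knot ≈ 4.699 knot (4 s.f.).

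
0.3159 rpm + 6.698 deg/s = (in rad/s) 0.15. Check: 1 rpm = 0.10471976 rad/s, so 0.3159 rpm = 0.3159 * 0.10471976 = 0.033080971 rad/s. 1 deg/s = 0.017453293 rad/s, so 6.698 deg/s = 6.698 * 0.017453293 = 0.11690215 rad/s. Sum: 0.033080971 + 0.11690215 = 0.14998312 rad/s. Result: 0.14998312 rad/s ≈ 0.15 rad/s (4 s.f.).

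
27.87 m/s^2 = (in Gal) 2787. Check: 1 Gal = 0.01 m/s^2, so 27.87 m/s^2 = 27.87 / 0.01 = 2787 Gal.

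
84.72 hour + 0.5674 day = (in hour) 1 hour = 3600 s, so 84.72 hour = 84.72 * 3600 = 304992 s. 1 day = 86400 s, so 0.5674 day = 0.5674 * 86400 = 49023.36 s. Sum: 304992 + 49023.36 = 354015.36 s. 1 hour = 3600 s, so 354015.36 s = 354015.36 / 3600 = 98.3376 hour ≈ 98.34 hour (4 s.f.). Final answer: 98.34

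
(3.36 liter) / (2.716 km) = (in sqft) 1 liter = 0.001 m^3, so 3.36 liter = 3.36 * 0.001 = 0.00336 m^3. 1 km = 1000 m, so 2.716 km = 2.716 * 1000 = 2716 m. Combine: 0.00336 m^3 / 2716 m = 1.2371134e-06 m^2. 1 sqft = 0.09290304 m^2, so 1.2371134e-06 m^2 = 1.2371134e-06 / 0.09290304 = 1.3316178e-05 sqft ≈ 1.332e-05 sqft (4 s.f.). Final answer: 1.332e-05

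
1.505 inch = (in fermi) 3.823e+13. Check: 1 inch = 0.0254 m, so 1.505 inch = 1.505 * 0.0254 = 0.038227 m. 1 fermi = 1e-15 m, so 0.038227 m = 0.038227 / 1e-15 = 3.8227e+13 fermi ≈ 3.823e+13 fermi (4 s.f.).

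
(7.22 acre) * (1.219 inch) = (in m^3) 1 acre = 4046.8564 m^2, so 7.22 acre = 7.22 * 4046.8564 = 29218.303 m^2. 1 inch = 0.0254 m, so 1.219 inch = 1.219 * 0.0254 = 0.0309626 m. Combine: 29218.303 m^2 * 0.0309626 m = 904.67464 m^3. Result: 904.67464 m^3 ≈ 904.7 m^3 (4 s.f.). Final answer: 904.7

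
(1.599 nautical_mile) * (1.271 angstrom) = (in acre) 9.301e-11. Check: 1 nautical_mile = 1852 m, so 1.599 nautical_mile = 1.599 * 1852 = 2961.348 m. 1 angstrom = 1e-10 m, so 1.271 angstrom = 1.271 * 1e-10 = 1.271e-10 m. Combine: 2961.348 m * 1.271e-10 m = 3.7638733e-07 m^2. 1 acre = 4046.8564 m^2, so 3.7638733e-07 m^2 = 3.7638733e-07 / 4046.8564 = 9.3007335e-11 acre ≈ 9.301e-11 acre (4 s.f.).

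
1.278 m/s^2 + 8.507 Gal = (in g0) 1.278 m/s^2 is already in m/s^2. 1 Gal = 0.01 m/s^2, so 8.507 Gal = 8.507 * 0.01 = 0.08507 m/s^2. Sum: 1.278 + 0.08507 = 1.36307 m/s^2. 1 g0 = 9.80665 m/s^2, so 1.36307 m/s^2 = 1.36307 / 9.80665 = 0.13899446 g0 ≈ 0.139 g0 (4 s.f.). Final answer: 0.139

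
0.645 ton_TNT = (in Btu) 2.558e+06. Check: 1 ton_TNT = 4.184e+09 J, so 0.645 ton_TNT = 0.645 * 4.184e+09 = 2.69868e+09 J. 1 Btu = 1055.0559 J, so 2.69868e+09 J = 2.69868e+09 / 1055.0559 = 2557855.1 Btu ≈ 2.558e+06 Btu (4 s.f.).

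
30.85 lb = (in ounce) 493.6. Check: 1 lb = 0.45359237 kg, so 30.85 lb = 30.85 * 0.45359237 = 13.993325 kg. 1 ounce = 0.028349523 kg, so 13.993325 kg = 13.993325 / 0.028349523 = 493.6 ounce.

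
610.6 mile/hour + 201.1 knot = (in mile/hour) 842. Check: 1 mile/hour = 0.44704 m/s, so 610.6 mile/hour = 610.6 * 0.44704 = 272.96262 m/s. 1 knot = 0.51444444 m/s, so 201.1 knot = 201.1 * 0.51444444 = 103.45478 m/s. Sum: 272.96262 + 103.45478 = 376.4174 m/s. 1 mile/hour = 0.44704 m/s, so 376.4174 m/s = 376.4174 / 0.44704 = 842.02175 mile/hour ≈ 842 mile/hour (4 s.f.).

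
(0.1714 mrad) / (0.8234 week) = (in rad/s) 1 mrad = 0.001 rad, so 0.1714 mrad = 0.1714 * 0.001 = 0.0001714 rad. 1 week = 604800 s, so 0.8234 week = 0.8234 * 604800 = 497992.32 s. Combine: 0.0001714 rad / 497992.32 s = 3.4418201e-10 rad/s. Result: 3.4418201e-10 rad/s ≈ 3.442e-10 rad/s (4 s.f.). Final answer: 3.442e-10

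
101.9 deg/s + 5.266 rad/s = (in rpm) 67.27. Check: 1 deg/s = 0.017453293 rad/s, so 101.9 deg/s = 101.9 * 0.017453293 = 1.7784905 rad/s. 5.266 rad/s is already in rad/s. Sum: 1.7784905 + 5.266 = 7.0444905 rad/s. 1 rpm = 0.10471976 rad/s, so 7.0444905 rad/s = 7.0444905 / 0.10471976 = 67.269929 rpm ≈ 67.27 rpm (4 s.f.).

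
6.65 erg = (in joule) 1 erg = 1e-07 J, so 6.65 erg = 6.65 * 1e-07 = 6.65e-07 J. 6.65e-07 J = 6.65e-07 joule. Final answer: 6.65e-07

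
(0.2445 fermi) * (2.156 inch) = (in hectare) 1 fermi = 1e-15 m, so 0.2445 fermi = 0.2445 * 1e-15 = 2.445e-16 m. 1 inch = 0.0254 m, so 2.156 inch = 2.156 * 0.0254 = 0.0547624 m. Combine: 2.445e-16 m * 0.0547624 m = 1.3389407e-17 m^2. 1 hectare = 10000 m^2, so 1.3389407e-17 m^2 = 1.3389407e-17 / 10000 = 1.3389407e-21 hectare ≈ 1.339e-21 hectare (4 s.f.). Final answer: 1.339e-21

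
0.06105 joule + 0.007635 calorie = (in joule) 0.06105 joule = 0.06105 J. 1 calorie = 4.184 J, so 0.007635 calorie = 0.007635 * 4.184 = 0.03194484 J. Sum: 0.06105 + 0.03194484 = 0.09299484 J. 0.09299484 J = 0.09299484 joule ≈ 0.09299 joule (4 s.f.). Final answer: 0.09299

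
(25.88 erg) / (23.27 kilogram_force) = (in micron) 0.01134. Check: 1 erg = 1e-07 J, so 25.88 erg = 25.88 * 1e-07 = 2.588e-06 J. 1 kilogram_force = 9.80665 N, so 23.27 kilogram_force = 23.27 * 9.80665 = 228.20075 N. Combine: 2.588e-06 J / 228.20075 N = 1.1340892e-08 m. 1 micron = 1e-06 m, so 1.1340892e-08 m = 1.1340892e-08 / 1e-06 = 0.011340892 micron ≈ 0.01134 micron (4 s.f.).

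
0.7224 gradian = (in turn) 0.001806. Check: 1 gradian = 0.015707963 rad, so 0.7224 gradian = 0.7224 * 0.015707963 = 0.011347433 rad. 1 turn = 6.2831853 rad, so 0.011347433 rad = 0.011347433 / 6.2831853 = 0.001806 turn.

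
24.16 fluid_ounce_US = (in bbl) 1 fluid_ounce_US = 2.957353e-05 m^3, so 24.16 fluid_ounce_US = 24.16 * 2.957353e-05 = 0.00071449647 m^3. 1 bbl = 0.15898729 m^3, so 0.00071449647 m^3 = 0.00071449647 / 0.15898729 = 0.0044940476 bbl ≈ 0.004494 bbl (4 s.f.). Final answer: 0.004494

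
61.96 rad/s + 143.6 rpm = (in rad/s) 77. Check: 61.96 rad/s is already in rad/s. 1 rpm = 0.10471976 rad/s, so 143.6 rpm = 143.6 * 0.10471976 = 15.037757 rad/s. Sum: 61.96 + 15.037757 = 76.997757 rad/s. Result: 76.997757 rad/s ≈ 77 rad/s (4 s.f.).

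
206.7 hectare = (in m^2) 1 hectare = 10000 m^2, so 206.7 hectare = 206.7 * 10000 = 2067000 m^2. Result: 2067000 m^2 ≈ 2.067e+06 m^2 (4 s.f.). Final answer: 2.067e+06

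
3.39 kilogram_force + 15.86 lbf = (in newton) 1 kilogram_force = 9.80665 N, so 3.39 kilogram_force = 3.39 * 9.80665 = 33.244543 N. 1 lbf = 4.4482216 N, so 15.86 lbf = 15.86 * 4.4482216 = 70.548795 N. Sum: 33.244543 + 70.548795 = 103.79334 N. 103.79334 N = 103.79334 newton ≈ 103.8 newton (4 s.f.). Final answer: 103.8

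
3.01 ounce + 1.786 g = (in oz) 1 ounce = 0.028349523 kg, so 3.01 ounce = 3.01 * 0.028349523 = 0.085332065 kg. 1 g = 0.001 kg, so 1.786 g = 1.786 * 0.001 = 0.001786 kg. Sum: 0.085332065 + 0.001786 = 0.087118065 kg. 1 oz = 0.028349523 kg, so 0.087118065 kg = 0.087118065 / 0.028349523 = 3.0729993 oz ≈ 3.073 oz (4 s.f.). Final answer: 3.073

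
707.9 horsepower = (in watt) 1 horsepower = 745.69987 W, so 707.9 horsepower = 707.9 * 745.69987 = 527880.94 W. 527880.94 W = 527880.94 watt ≈ 5.279e+05 watt (4 s.f.). Final answer: 5.279e+05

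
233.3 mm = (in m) 0.2333. Check: 1 mm = 0.001 m, so 233.3 mm = 233.3 * 0.001 = 0.2333 m. Result: 0.2333 m.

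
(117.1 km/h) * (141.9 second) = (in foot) 1 km/h = 0.27777778 m/s, so 117.1 km/h = 117.1 * 0.27777778 = 32.527778 m/s. 141.9 second = 141.9 s. Combine: 32.527778 m/s * 141.9 s = 4615.6917 m. 1 foot = 0.3048 m, so 4615.6917 m = 4615.6917 / 0.3048 = 15143.345 foot ≈ 1.514e+04 foot (4 s.f.). Final answer: 1.514e+04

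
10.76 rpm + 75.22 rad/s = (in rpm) 729.1. Check: 1 rpm = 0.10471976 rad/s, so 10.76 rpm = 10.76 * 0.10471976 = 1.1267846 rad/s. 75.22 rad/s is already in rad/s. Sum: 1.1267846 + 75.22 = 76.346785 rad/s. 1 rpm = 0.10471976 rad/s, so 76.346785 rad/s = 76.346785 / 0.10471976 = 729.05809 rpm ≈ 729.1 rpm (4 s.f.).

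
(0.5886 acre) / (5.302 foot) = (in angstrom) 1.474e+13. Check: 1 acre = 4046.8564 m^2, so 0.5886 acre = 0.5886 * 4046.8564 = 2381.9797 m^2. 1 foot = 0.3048 m, so 5.302 foot = 5.302 * 0.3048 = 1.6160496 m. Combine: 2381.9797 m^2 / 1.6160496 m = 1473.9521 m. 1 angstrom = 1e-10 m, so 1473.9521 m = 1473.9521 / 1e-10 = 1.4739521e+13 angstrom ≈ 1.474e+13 angstrom (4 s.f.).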